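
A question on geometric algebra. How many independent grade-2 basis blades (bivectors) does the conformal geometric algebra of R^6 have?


The conformal model of R^6 uses Cl(7,1) with m = 6 + 2 = 8 generators.
Number of grade-2 blades = C(m, 2) = C(8, 2)
= 8*7/2 = 28


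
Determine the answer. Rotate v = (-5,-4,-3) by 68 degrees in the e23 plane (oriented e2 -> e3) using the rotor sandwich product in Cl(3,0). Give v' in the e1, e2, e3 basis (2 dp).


Rotor R = cos(34deg) - sin(34deg)*e23
Rotation angle theta = 2 * 34 = 68 degrees in the e23 plane (e2 -> e3).
The component perpendicular to the plane (e1) is invariant: v'_1 = v1 = -5.00
cos(68deg) = 0.3746, sin(68deg) = 0.9272
v'_2 = v2*cos(theta) - v3*sin(theta) = -4*0.3746 - (-3)*0.9272 = 1.28
v'_3 = v2*sin(theta) + v3*cos(theta) = -4*0.9272 + (-3)*0.3746 = -4.83
v' = -5.00*e1 + 1.28*e2 - 4.83*e3


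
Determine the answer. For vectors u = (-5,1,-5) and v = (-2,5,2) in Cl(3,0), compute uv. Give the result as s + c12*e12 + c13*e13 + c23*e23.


In Cl(3,0): e_i^2 = 1, e_ie_j = -e_je_i for i != j.
Scalar part = u . v = (-5)*(-2) + 1*5 + (-5)*2
= 10 + 5 + (-10) = 5
e12 coeff = (-5)*5 - 1*(-2) = -25 - (-2) = -23
e13 coeff = (-5)*2 - (-5)*(-2) = -10 - 10 = -20
e23 coeff = 1*2 - (-5)*5 = 2 - (-25) = 27
uv = 5 - 23*e12 - 20*e13 + 27*e23


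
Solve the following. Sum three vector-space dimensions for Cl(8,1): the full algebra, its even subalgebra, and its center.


n = 8 + 1 = 9
Total dim = 2^9 = 512
Even subalgebra dim = 2^8 = 256
n is odd, so center dim = 2
Sum = 512 + 256 + 2 = 770


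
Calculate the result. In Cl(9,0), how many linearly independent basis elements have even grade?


Even subalgebra dimension = 2^(n-1)
n = 9 + 0 = 9
2^(9 - 1) = 2^8 = 256
Verification: sum of C(9,k) for even k = 1 + 36 + 126 + 84 + 9 = 256
Result = 256


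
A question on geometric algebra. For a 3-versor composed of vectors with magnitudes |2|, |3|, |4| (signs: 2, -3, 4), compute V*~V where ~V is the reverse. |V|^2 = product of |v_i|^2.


Each vector v_i has |v_i|^2 = s_i^2
Squared scales: 2^2 = 4, (-3)^2 = 9, 4^2 = 16
|V|^2 = 4 * 9 * 16
= 576


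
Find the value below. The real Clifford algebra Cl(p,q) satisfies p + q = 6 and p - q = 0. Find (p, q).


We need p + q = 6 and p - q = 0.
Adding: 2p = 6 + 0 = 6, so p = 3.
Then q = 6 - 3 = 3.
(p, q) = (3, 3)


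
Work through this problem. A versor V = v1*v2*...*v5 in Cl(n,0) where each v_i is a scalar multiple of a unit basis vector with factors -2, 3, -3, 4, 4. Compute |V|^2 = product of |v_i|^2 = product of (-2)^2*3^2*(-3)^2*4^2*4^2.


Each vector v_i has |v_i|^2 = s_i^2
Squared scales: (-2)^2 = 4, 3^2 = 9, (-3)^2 = 9, 4^2 = 16, 4^2 = 16
|V|^2 = 4 * 9 * 9 * 16 * 16
= 82944


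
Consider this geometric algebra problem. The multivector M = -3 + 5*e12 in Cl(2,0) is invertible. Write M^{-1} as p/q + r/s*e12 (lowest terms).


M = -3 + 5*e12, where e12^2 = -1.
Since M commutes with its reverse ~M = a - b*e12, M * ~M = a^2 - b^2*e12^2 = a^2 + b^2.
So M^{-1} = ~M / (a^2 + b^2) = (a - b*e12)/(a^2 + b^2).
a^2 + b^2 = 9 + 25 = 34
Scalar part = -3/34 = -3/34
Bivector coeff = -5/34 = -5/34
M^{-1} = -3/34 - 5/34*e12


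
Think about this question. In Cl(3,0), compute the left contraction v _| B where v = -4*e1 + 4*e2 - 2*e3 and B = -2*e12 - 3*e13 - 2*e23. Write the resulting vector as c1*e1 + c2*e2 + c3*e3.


Left contraction v _| B = <vB>_1 (grade-1 part of the geometric product vB).
Using e1_|e12 = e2, e2_|e12 = -e1, e1_|e13 = e3, e3_|e13 = -e1, e2_|e23 = e3, e3_|e23 = -e2:
e1 coeff: -v2*b12 - v3*b13 = -(4)*(-2) - (-2)*(-3) = 2
e2 coeff: v1*b12 - v3*b23 = (-4)*(-2) - (-2)*(-2) = 4
e3 coeff: v1*b13 + v2*b23 = (-4)*(-3) + (4)*(-2) = 4
v _| B = 2*e1 + 4*e2 + 4*e3


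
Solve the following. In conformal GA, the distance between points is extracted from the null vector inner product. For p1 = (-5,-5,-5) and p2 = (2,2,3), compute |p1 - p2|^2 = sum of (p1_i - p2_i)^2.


p1 - p2 = (-7, -7, -8)
|p1 - p2|^2 = (-7)^2 + (-7)^2 + (-8)^2
= 49 + 49 + 64
= 162


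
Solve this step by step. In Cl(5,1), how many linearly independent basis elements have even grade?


Even subalgebra dimension = 2^(n-1)
n = 5 + 1 = 6
2^(6 - 1) = 2^5 = 32
Verification: sum of C(6,k) for even k = 1 + 15 + 15 + 1 = 32
Result = 32


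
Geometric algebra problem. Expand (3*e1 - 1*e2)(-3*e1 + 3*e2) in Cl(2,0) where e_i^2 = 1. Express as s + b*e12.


Expand: (3*e1 - 1*e2)(-3*e1 + 3*e2)
= 3*(-3)*e1e1 + 3*3*e1e2 + (-1)*(-3)*e2e1 + (-1)*3*e2e2
Using e1^2 = e2^2 = 1, e2e1 = -e1e2:
Scalar part s = 3*(-3) + (-1)*3 = -9 + (-3) = -12
Bivector part b = 3*3 - (-1)*(-3) = 9 - 3 = 6
uv = -12 + 6*e12


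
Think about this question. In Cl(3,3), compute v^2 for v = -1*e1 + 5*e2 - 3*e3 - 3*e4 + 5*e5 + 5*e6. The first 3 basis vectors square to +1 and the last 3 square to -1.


v^2 = sum of c_i^2 * e_i^2
Positive signature terms (e_i^2 = +1): (-1)^2 + 5^2 + (-3)^2 = 35
Negative signature terms (e_j^2 = -1): (-3)^2 + 5^2 + 5^2 = 59
v^2 = 35 - 59 = -24


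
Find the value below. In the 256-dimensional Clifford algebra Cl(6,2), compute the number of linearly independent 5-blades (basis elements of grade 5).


Number of grade-k basis blades in Cl(p,q) with n = p + q is C(n, k).
n = 6 + 2 = 8
C(8, 5) = 8! / (5! * 3!)
= 40320 / (120 * 6)
= 56


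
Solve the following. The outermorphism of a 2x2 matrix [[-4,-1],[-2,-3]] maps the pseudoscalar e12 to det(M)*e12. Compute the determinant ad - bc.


The outermorphism of a linear map f sends e1^e2 to f(e1)^f(e2).
f(e1) = -4*e1 - 2*e2
f(e2) = -1*e1 - 3*e2
f(e1) ^ f(e2) = (-4*e1 - 2*e2) ^ (-1*e1 - 3*e2)
= (-4)*(-3)*e12 + (-2)*(-1)*e21
= (12 - 2)*e12
= 10*e12
Coefficient = 10


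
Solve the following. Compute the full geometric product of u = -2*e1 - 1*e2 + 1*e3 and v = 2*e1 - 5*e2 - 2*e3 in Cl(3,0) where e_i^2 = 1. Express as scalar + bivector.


In Cl(3,0): e_i^2 = 1, e_ie_j = -e_je_i for i != j.
Scalar part = u . v = (-2)*2 + (-1)*(-5) + 1*(-2)
= -4 + 5 + (-2) = -1
e12 coeff = (-2)*(-5) - (-1)*2 = 10 - (-2) = 12
e13 coeff = (-2)*(-2) - 1*2 = 4 - 2 = 2
e23 coeff = (-1)*(-2) - 1*(-5) = 2 - (-5) = 7
uv = -1 + 12*e12 + 2*e13 + 7*e23


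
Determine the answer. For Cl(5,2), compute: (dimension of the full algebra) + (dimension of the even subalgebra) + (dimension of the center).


n = 5 + 2 = 7
Total dim = 2^7 = 128
Even subalgebra dim = 2^6 = 64
n is odd, so center dim = 2
Sum = 128 + 64 + 2 = 194


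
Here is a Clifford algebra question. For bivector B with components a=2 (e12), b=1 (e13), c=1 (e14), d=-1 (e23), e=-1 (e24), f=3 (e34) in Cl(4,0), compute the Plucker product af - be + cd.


Plucker relation: af - be + cd
a*f = 2*3 = 6
b*e = 1*(-1) = -1
c*d = 1*(-1) = -1
af - be + cd = 6 - (-1) + (-1)
= 6


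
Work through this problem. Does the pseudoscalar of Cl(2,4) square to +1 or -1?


The pseudoscalar I = e1...e_n (product of all n generators) of Cl(p,q) satisfies I^2 = (-1)^(q + n(n-1)/2).
p = 2, q = 4, n = p + q = 6
n(n-1)/2 = 6 * 5 / 2 = 15
Exponent = q + n(n-1)/2 = 4 + 15 = 19
I^2 = (-1)^19 = -1


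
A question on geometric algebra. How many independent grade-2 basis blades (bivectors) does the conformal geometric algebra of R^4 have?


The conformal model of R^4 uses Cl(5,1) with m = 4 + 2 = 6 generators.
Number of grade-2 blades = C(m, 2) = C(6, 2)
= 6*5/2 = 15


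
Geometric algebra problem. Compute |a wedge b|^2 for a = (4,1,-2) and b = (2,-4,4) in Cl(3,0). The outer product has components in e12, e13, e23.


a wedge b = (a1*b2 - a2*b1)*e12 + (a1*b3 - a3*b1)*e13 + (a2*b3 - a3*b2)*e23
e12 coeff: 4*(-4) - 1*2 = -16 - 2 = -18
e13 coeff: 4*4 - (-2)*2 = 16 - (-4) = 20
e23 coeff: 1*4 - (-2)*(-4) = 4 - 8 = -4
|a wedge b|^2 = (-18)^2 + 20^2 + (-4)^2
= 324 + 400 + 16
= 740


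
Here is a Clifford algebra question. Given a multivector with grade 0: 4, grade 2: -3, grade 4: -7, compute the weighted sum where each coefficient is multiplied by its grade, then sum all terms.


Grade-weighted sum = sum of grade_k * coefficient_k
0*4 = 0
2*(-3) = -6
4*(-7) = -28
Total = 0 + (-6) + (-28) = -34


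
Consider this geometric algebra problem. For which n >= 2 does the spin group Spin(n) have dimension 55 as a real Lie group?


dim Spin(n) = dim so(n) = n(n-1)/2.
Solve n(n-1)/2 = 55, i.e. n^2 - n - 110 = 0.
Discriminant = 1 + 8*55 = 441
n = (1 + sqrt(441))/2 = (1 + 21)/2 = 11


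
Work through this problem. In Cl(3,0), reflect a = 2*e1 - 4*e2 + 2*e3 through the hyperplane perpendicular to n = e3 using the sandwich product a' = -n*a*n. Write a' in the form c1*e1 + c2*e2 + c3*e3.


Reflection formula: a' = -n*a*n, with n = e3 (unit vector, n^2 = 1).
For reflection through hyperplane perp to e3:
The component along e3 flips sign, others stay.
a = (2, -4, 2)
a' = (2, -4, -2)
a' = 2*e1 - 4*e2 - 2*e3


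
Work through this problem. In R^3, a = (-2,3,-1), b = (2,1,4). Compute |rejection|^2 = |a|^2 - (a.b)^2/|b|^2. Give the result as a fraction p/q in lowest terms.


|a|^2 = (-2)^2 + 3^2 + (-1)^2 = 14
|b|^2 = 2^2 + 1^2 + 4^2 = 21
a . b = (-2)*2 + 3*1 + (-1)*4 = -5
(a.b)^2 = (-5)^2 = 25
|rej|^2 = 14 - 25/21
= (294 - 25)/21
= 269/21
In lowest terms: 269/21


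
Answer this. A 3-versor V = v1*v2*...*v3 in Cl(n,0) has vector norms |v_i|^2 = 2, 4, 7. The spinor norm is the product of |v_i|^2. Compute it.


Spinor norm N(V) = |v1|^2 * |v2|^2 * ... * |v3|^2
= 2 * 4 * 7
Running product: 2, 8, 56
N(V) = 56


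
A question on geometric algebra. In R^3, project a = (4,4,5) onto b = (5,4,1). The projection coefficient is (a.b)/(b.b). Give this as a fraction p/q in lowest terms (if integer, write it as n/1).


Projection coefficient = (a . b) / (b . b)
a . b = 4*5 + 4*4 + 5*1
= 20 + 16 + 5 = 41
b . b = 5^2 + 4^2 + 1^2
= 25 + 16 + 1 = 42
Coefficient = 41/42
In lowest terms: 41/42


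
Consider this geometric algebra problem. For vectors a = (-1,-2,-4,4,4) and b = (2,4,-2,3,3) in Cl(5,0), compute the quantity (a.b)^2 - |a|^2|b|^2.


a . b = (-1)*2 + (-2)*4 + (-4)*(-2) + 4*3 + 4*3
= -2 + (-8) + 8 + 12 + 12 = 22
|a|^2 = (-1)^2 + (-2)^2 + (-4)^2 + 4^2 + 4^2 = 53
|b|^2 = 2^2 + 4^2 + (-2)^2 + 3^2 + 3^2 = 42
(a.b)^2 = 22^2 = 484
|a|^2 * |b|^2 = 53 * 42 = 2226
Result = 484 - 2226 = -1742


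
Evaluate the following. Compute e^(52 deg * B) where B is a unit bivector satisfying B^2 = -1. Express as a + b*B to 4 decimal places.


For a unit bivector B with B^2 = -1, the exponential series gives
e^(theta*B) = cos(theta) + sin(theta)*B (the GA analogue of Euler's formula).
theta = 52 degrees = 0.907571 rad
cos(52 deg) = 0.6157
sin(52 deg) = 0.7880
exp(theta*B) = 0.6157 + 0.7880*B


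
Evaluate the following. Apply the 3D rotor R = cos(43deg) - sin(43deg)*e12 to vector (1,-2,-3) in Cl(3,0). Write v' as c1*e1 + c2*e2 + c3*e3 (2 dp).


Rotor R = cos(43deg) - sin(43deg)*e12
Rotation angle theta = 2 * 43 = 86 degrees in the e12 plane (e1 -> e2).
The component perpendicular to the plane (e3) is invariant: v'_3 = v3 = -3.00
cos(86deg) = 0.0698, sin(86deg) = 0.9976
v'_1 = v1*cos(theta) - v2*sin(theta) = 1*0.0698 - (-2)*0.9976 = 2.06
v'_2 = v1*sin(theta) + v2*cos(theta) = 1*0.9976 + (-2)*0.0698 = 0.86
v' = 2.06*e1 + 0.86*e2 - 3.00*e3


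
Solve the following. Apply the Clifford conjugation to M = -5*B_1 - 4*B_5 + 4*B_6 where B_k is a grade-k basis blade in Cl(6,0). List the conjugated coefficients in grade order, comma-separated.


Clifford conjugate sign for grade k: (-1)^(k(k+1)/2)
Grade 1: (-1)^(1*2/2) = (-1)^1 = -1, coeff -5 -> 5
Grade 5: (-1)^(5*6/2) = (-1)^15 = -1, coeff -4 -> 4
Grade 6: (-1)^(6*7/2) = (-1)^21 = -1, coeff 4 -> -4
Conjugated coefficients: 5, 4, -4


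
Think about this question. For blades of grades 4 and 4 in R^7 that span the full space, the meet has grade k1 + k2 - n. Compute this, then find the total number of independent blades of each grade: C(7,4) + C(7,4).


Meet grade = grade(A) + grade(B) - n
= 4 + 4 - 7 = 1
C(7,4) = 35
C(7,4) = 35
dim_A + dim_B = 35 + 35 = 70


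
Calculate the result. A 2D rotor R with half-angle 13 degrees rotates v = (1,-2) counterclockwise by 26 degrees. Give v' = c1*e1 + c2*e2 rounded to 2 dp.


Rotor R = cos(13deg) - sin(13deg)*e12
Rotation angle theta = 2 * 13 = 26 degrees
v' = R*v*~R rotates v by theta.
cos(26deg) = 0.8988, sin(26deg) = 0.4384
v'_1 = 1*cos(26deg) - (-2)*sin(26deg)
= 1*0.8988 - (-2)*0.4384
= 1.78
v'_2 = 1*sin(26deg) + (-2)*cos(26deg)
= 1*0.4384 + (-2)*0.8988
= -1.36
v' = 1.78*e1 - 1.36*e2


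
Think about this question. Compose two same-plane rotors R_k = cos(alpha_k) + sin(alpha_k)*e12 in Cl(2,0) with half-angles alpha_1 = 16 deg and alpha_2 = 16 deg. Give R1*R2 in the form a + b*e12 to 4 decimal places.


Same-plane rotors commute and their half-angles add:
R1*R2 = cos(a1 + a2) + sin(a1 + a2)*e12.
a1 + a2 = 16 + 16 = 32 deg
cos(32 deg) = 0.8480
sin(32 deg) = 0.5299
R1*R2 = 0.8480 + 0.5299*e12


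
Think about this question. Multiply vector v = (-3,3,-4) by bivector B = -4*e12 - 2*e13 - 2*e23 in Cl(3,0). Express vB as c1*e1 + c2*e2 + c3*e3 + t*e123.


vB has grade-1 (vector) and grade-3 (trivector) parts: vB = (v _| B) + (v ^ B).
Vector part <vB>_1:
  e1: -v2*b12 - v3*b13 = -(3)*(-4) - (-4)*(-2) = 4
  e2: v1*b12 - v3*b23 = (-3)*(-4) - (-4)*(-2) = 4
  e3: v1*b13 + v2*b23 = (-3)*(-2) + (3)*(-2) = 0
Trivector part <vB>_3:
  e123: v1*b23 - v2*b13 + v3*b12 = (-3)*(-2) - (3)*(-2) + (-4)*(-4) = 28
vB = 4*e1 + 4*e2 + 0*e3 + 28*e123


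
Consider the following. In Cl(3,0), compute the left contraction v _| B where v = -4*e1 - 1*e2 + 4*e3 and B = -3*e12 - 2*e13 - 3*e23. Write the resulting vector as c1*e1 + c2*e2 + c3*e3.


Left contraction v _| B = <vB>_1 (grade-1 part of the geometric product vB).
Using e1_|e12 = e2, e2_|e12 = -e1, e1_|e13 = e3, e3_|e13 = -e1, e2_|e23 = e3, e3_|e23 = -e2:
e1 coeff: -v2*b12 - v3*b13 = -(-1)*(-3) - (4)*(-2) = 5
e2 coeff: v1*b12 - v3*b23 = (-4)*(-3) - (4)*(-3) = 24
e3 coeff: v1*b13 + v2*b23 = (-4)*(-2) + (-1)*(-3) = 11
v _| B = 5*e1 + 24*e2 + 11*e3


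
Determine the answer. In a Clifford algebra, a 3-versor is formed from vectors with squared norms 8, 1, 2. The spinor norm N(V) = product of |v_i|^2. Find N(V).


Spinor norm N(V) = |v1|^2 * |v2|^2 * ... * |v3|^2
= 8 * 1 * 2
Running product: 8, 8, 16
N(V) = 16


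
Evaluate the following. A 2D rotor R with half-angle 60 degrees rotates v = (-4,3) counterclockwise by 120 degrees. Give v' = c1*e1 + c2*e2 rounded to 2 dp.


Rotor R = cos(60deg) - sin(60deg)*e12
Rotation angle theta = 2 * 60 = 120 degrees
v' = R*v*~R rotates v by theta.
cos(120deg) = -0.5000, sin(120deg) = 0.8660
v'_1 = -4*cos(120deg) - 3*sin(120deg)
= -4*(-0.5000) - 3*0.8660
= -0.60
v'_2 = -4*sin(120deg) + 3*cos(120deg)
= -4*0.8660 + 3*(-0.5000)
= -4.96
v' = -0.60*e1 - 4.96*e2


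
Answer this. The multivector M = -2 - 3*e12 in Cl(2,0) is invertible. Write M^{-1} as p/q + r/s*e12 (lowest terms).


M = -2 - 3*e12, where e12^2 = -1.
Since M commutes with its reverse ~M = a - b*e12, M * ~M = a^2 - b^2*e12^2 = a^2 + b^2.
So M^{-1} = ~M / (a^2 + b^2) = (a - b*e12)/(a^2 + b^2).
a^2 + b^2 = 4 + 9 = 13
Scalar part = -2/13 = -2/13
Bivector coeff = 3/13 = 3/13
M^{-1} = -2/13 + 3/13*e12


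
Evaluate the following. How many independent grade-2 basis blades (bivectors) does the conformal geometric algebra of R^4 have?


The conformal model of R^4 uses Cl(5,1) with m = 4 + 2 = 6 generators.
Number of grade-2 blades = C(m, 2) = C(6, 2)
= 6*5/2 = 15


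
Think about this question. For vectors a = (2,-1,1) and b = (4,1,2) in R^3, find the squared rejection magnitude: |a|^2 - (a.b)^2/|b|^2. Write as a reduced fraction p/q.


|a|^2 = 2^2 + (-1)^2 + 1^2 = 6
|b|^2 = 4^2 + 1^2 + 2^2 = 21
a . b = 2*4 + (-1)*1 + 1*2 = 9
(a.b)^2 = 9^2 = 81
|rej|^2 = 6 - 81/21
= (126 - 81)/21
= 45/21
In lowest terms: 15/7


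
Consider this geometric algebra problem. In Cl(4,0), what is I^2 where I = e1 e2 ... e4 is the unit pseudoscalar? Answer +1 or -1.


The pseudoscalar I = e1...e_n (product of all n generators) of Cl(p,q) satisfies I^2 = (-1)^(q + n(n-1)/2).
p = 4, q = 0, n = p + q = 4
n(n-1)/2 = 4 * 3 / 2 = 6
Exponent = q + n(n-1)/2 = 0 + 6 = 6
I^2 = (-1)^6 = +1


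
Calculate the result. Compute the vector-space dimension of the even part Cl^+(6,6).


Even subalgebra dimension = 2^(n-1)
n = 6 + 6 = 12
2^(12 - 1) = 2^11 = 2048
Verification: sum of C(12,k) for even k = 1 + 66 + 495 + 924 + 495 + 66 + 1 = 2048
Result = 2048


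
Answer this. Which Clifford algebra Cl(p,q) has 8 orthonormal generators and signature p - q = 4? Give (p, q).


We need p + q = 8 and p - q = 4.
Adding: 2p = 8 + 4 = 12, so p = 6.
Then q = 8 - 6 = 2.
(p, q) = (6, 2)


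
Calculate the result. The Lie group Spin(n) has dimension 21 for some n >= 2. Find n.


dim Spin(n) = dim so(n) = n(n-1)/2.
Solve n(n-1)/2 = 21, i.e. n^2 - n - 42 = 0.
Discriminant = 1 + 8*21 = 169
n = (1 + sqrt(169))/2 = (1 + 13)/2 = 7


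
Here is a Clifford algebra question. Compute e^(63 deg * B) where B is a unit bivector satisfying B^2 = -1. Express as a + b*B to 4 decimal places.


For a unit bivector B with B^2 = -1, the exponential series gives
e^(theta*B) = cos(theta) + sin(theta)*B (the GA analogue of Euler's formula).
theta = 63 degrees = 1.099557 rad
cos(63 deg) = 0.4540
sin(63 deg) = 0.8910
exp(theta*B) = 0.4540 + 0.8910*B


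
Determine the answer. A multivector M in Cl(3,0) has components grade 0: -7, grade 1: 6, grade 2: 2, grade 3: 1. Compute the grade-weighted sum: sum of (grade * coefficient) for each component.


Grade-weighted sum = sum of grade_k * coefficient_k
0*(-7) = 0
1*6 = 6
2*2 = 4
3*1 = 3
Total = 0 + 6 + 4 + 3 = 13


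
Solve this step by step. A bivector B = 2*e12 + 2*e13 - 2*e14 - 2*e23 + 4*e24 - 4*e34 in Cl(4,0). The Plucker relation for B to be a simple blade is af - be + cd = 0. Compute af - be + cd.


Plucker relation: af - be + cd
a*f = 2*(-4) = -8
b*e = 2*4 = 8
c*d = (-2)*(-2) = 4
af - be + cd = -8 - 8 + 4
= -12


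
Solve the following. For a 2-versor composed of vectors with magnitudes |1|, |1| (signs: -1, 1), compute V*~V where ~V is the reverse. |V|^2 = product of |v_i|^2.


Each vector v_i has |v_i|^2 = s_i^2
Squared scales: (-1)^2 = 1, 1^2 = 1
|V|^2 = 1 * 1
= 1


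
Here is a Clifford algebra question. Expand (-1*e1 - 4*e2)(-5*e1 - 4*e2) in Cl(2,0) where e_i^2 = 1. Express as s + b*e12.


Expand: (-1*e1 - 4*e2)(-5*e1 - 4*e2)
= (-1)*(-5)*e1e1 + (-1)*(-4)*e1e2 + (-4)*(-5)*e2e1 + (-4)*(-4)*e2e2
Using e1^2 = e2^2 = 1, e2e1 = -e1e2:
Scalar part s = (-1)*(-5) + (-4)*(-4) = 5 + 16 = 21
Bivector part b = (-1)*(-4) - (-4)*(-5) = 4 - 20 = -16
uv = 21 - 16*e12


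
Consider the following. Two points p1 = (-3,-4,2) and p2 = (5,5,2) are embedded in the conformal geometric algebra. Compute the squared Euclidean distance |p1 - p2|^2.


p1 - p2 = (-8, -9, 0)
|p1 - p2|^2 = (-8)^2 + (-9)^2 + 0^2
= 64 + 81 + 0
= 145


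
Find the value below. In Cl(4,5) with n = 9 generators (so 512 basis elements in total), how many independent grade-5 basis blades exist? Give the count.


Number of grade-k basis blades in Cl(p,q) with n = p + q is C(n, k).
n = 4 + 5 = 9
C(9, 5) = 9! / (5! * 4!)
= 362880 / (120 * 24)
= 126


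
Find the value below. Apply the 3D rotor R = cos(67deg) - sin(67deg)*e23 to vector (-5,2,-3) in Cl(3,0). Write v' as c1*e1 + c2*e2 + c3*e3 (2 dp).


Rotor R = cos(67deg) - sin(67deg)*e23
Rotation angle theta = 2 * 67 = 134 degrees in the e23 plane (e2 -> e3).
The component perpendicular to the plane (e1) is invariant: v'_1 = v1 = -5.00
cos(134deg) = -0.6947, sin(134deg) = 0.7193
v'_2 = v2*cos(theta) - v3*sin(theta) = 2*(-0.6947) - (-3)*0.7193 = 0.77
v'_3 = v2*sin(theta) + v3*cos(theta) = 2*0.7193 + (-3)*(-0.6947) = 3.52
v' = -5.00*e1 + 0.77*e2 + 3.52*e3


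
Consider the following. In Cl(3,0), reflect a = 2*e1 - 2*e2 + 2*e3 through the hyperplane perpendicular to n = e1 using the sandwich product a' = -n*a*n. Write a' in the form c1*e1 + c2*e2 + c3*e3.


Reflection formula: a' = -n*a*n, with n = e1 (unit vector, n^2 = 1).
For reflection through hyperplane perp to e1:
The component along e1 flips sign, others stay.
a = (2, -2, 2)
a' = (-2, -2, 2)
a' = -2*e1 - 2*e2 + 2*e3


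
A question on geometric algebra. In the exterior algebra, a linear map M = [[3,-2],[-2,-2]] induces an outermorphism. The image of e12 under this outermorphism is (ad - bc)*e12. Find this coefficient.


The outermorphism of a linear map f sends e1^e2 to f(e1)^f(e2).
f(e1) = 3*e1 - 2*e2
f(e2) = -2*e1 - 2*e2
f(e1) ^ f(e2) = (3*e1 - 2*e2) ^ (-2*e1 - 2*e2)
= 3*(-2)*e12 + (-2)*(-2)*e21
= (-6 - 4)*e12
= -10*e12
Coefficient = -10


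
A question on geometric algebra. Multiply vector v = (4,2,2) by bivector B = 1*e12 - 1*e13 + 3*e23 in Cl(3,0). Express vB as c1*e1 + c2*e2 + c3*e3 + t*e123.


vB has grade-1 (vector) and grade-3 (trivector) parts: vB = (v _| B) + (v ^ B).
Vector part <vB>_1:
  e1: -v2*b12 - v3*b13 = -(2)*(1) - (2)*(-1) = 0
  e2: v1*b12 - v3*b23 = (4)*(1) - (2)*(3) = -2
  e3: v1*b13 + v2*b23 = (4)*(-1) + (2)*(3) = 2
Trivector part <vB>_3:
  e123: v1*b23 - v2*b13 + v3*b12 = (4)*(3) - (2)*(-1) + (2)*(1) = 16
vB = 0*e1 - 2*e2 + 2*e3 + 16*e123


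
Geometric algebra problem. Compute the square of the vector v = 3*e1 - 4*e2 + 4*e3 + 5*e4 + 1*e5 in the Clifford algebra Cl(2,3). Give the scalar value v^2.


v^2 = sum of c_i^2 * e_i^2
Positive signature terms (e_i^2 = +1): 3^2 + (-4)^2 = 25
Negative signature terms (e_j^2 = -1): 4^2 + 5^2 + 1^2 = 42
v^2 = 25 - 42 = -17


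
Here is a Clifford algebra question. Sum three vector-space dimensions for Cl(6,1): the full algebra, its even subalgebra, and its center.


n = 6 + 1 = 7
Total dim = 2^7 = 128
Even subalgebra dim = 2^6 = 64
n is odd, so center dim = 2
Sum = 128 + 64 + 2 = 194


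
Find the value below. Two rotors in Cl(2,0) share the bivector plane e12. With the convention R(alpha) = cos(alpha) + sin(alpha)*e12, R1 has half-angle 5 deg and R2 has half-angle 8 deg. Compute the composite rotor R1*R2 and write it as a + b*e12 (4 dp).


Same-plane rotors commute and their half-angles add:
R1*R2 = cos(a1 + a2) + sin(a1 + a2)*e12.
a1 + a2 = 5 + 8 = 13 deg
cos(13 deg) = 0.9744
sin(13 deg) = 0.2250
R1*R2 = 0.9744 + 0.2250*e12


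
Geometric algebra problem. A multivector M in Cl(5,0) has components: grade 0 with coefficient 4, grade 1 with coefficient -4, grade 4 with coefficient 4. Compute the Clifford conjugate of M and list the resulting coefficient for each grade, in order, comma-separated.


Clifford conjugate sign for grade k: (-1)^(k(k+1)/2)
Grade 0: (-1)^(0*1/2) = (-1)^0 = 1, coeff 4 -> 4
Grade 1: (-1)^(1*2/2) = (-1)^1 = -1, coeff -4 -> 4
Grade 4: (-1)^(4*5/2) = (-1)^10 = 1, coeff 4 -> 4
Conjugated coefficients: 4, 4, 4


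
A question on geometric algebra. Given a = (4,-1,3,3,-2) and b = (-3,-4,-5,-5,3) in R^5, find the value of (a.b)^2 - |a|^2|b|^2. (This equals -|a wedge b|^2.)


a . b = 4*(-3) + (-1)*(-4) + 3*(-5) + 3*(-5) + (-2)*3
= -12 + 4 + (-15) + (-15) + (-6) = -44
|a|^2 = 4^2 + (-1)^2 + 3^2 + 3^2 + (-2)^2 = 39
|b|^2 = (-3)^2 + (-4)^2 + (-5)^2 + (-5)^2 + 3^2 = 84
(a.b)^2 = (-44)^2 = 1936
|a|^2 * |b|^2 = 39 * 84 = 3276
Result = 1936 - 3276 = -1340


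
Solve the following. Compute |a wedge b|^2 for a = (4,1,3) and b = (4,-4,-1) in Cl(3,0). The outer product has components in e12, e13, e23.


a wedge b = (a1*b2 - a2*b1)*e12 + (a1*b3 - a3*b1)*e13 + (a2*b3 - a3*b2)*e23
e12 coeff: 4*(-4) - 1*4 = -16 - 4 = -20
e13 coeff: 4*(-1) - 3*4 = -4 - 12 = -16
e23 coeff: 1*(-1) - 3*(-4) = -1 - (-12) = 11
|a wedge b|^2 = (-20)^2 + (-16)^2 + 11^2
= 400 + 256 + 121
= 777


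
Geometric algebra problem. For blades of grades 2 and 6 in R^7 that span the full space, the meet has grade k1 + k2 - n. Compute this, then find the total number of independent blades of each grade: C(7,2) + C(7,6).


Meet grade = grade(A) + grade(B) - n
= 2 + 6 - 7 = 1
C(7,2) = 21
C(7,6) = 7
dim_A + dim_B = 21 + 7 = 28


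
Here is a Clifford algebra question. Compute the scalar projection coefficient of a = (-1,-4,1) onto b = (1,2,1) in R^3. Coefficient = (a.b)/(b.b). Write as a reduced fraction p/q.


Projection coefficient = (a . b) / (b . b)
a . b = (-1)*1 + (-4)*2 + 1*1
= -1 + (-8) + 1 = -8
b . b = 1^2 + 2^2 + 1^2
= 1 + 4 + 1 = 6
Coefficient = -8/6
In lowest terms: -4/3


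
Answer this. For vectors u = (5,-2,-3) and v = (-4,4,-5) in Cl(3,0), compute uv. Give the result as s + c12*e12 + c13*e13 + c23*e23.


In Cl(3,0): e_i^2 = 1, e_ie_j = -e_je_i for i != j.
Scalar part = u . v = 5*(-4) + (-2)*4 + (-3)*(-5)
= -20 + (-8) + 15 = -13
e12 coeff = 5*4 - (-2)*(-4) = 20 - 8 = 12
e13 coeff = 5*(-5) - (-3)*(-4) = -25 - 12 = -37
e23 coeff = (-2)*(-5) - (-3)*4 = 10 - (-12) = 22
uv = -13 + 12*e12 - 37*e13 + 22*e23


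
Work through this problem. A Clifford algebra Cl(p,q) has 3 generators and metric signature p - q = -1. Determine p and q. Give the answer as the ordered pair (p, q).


We need p + q = 3 and p - q = -1.
Adding: 2p = 3 + (-1) = 2, so p = 1.
Then q = 3 - 1 = 2.
(p, q) = (1, 2)


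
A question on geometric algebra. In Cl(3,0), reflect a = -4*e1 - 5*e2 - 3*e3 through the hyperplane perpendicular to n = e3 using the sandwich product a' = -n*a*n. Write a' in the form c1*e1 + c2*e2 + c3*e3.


Reflection formula: a' = -n*a*n, with n = e3 (unit vector, n^2 = 1).
For reflection through hyperplane perp to e3:
The component along e3 flips sign, others stay.
a = (-4, -5, -3)
a' = (-4, -5, 3)
a' = -4*e1 - 5*e2 + 3*e3


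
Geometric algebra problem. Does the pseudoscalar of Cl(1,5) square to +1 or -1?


The pseudoscalar I = e1...e_n (product of all n generators) of Cl(p,q) satisfies I^2 = (-1)^(q + n(n-1)/2).
p = 1, q = 5, n = p + q = 6
n(n-1)/2 = 6 * 5 / 2 = 15
Exponent = q + n(n-1)/2 = 5 + 15 = 20
I^2 = (-1)^20 = +1


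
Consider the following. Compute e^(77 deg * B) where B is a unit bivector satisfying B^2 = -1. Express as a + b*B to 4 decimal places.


For a unit bivector B with B^2 = -1, the exponential series gives
e^(theta*B) = cos(theta) + sin(theta)*B (the GA analogue of Euler's formula).
theta = 77 degrees = 1.343904 rad
cos(77 deg) = 0.2250
sin(77 deg) = 0.9744
exp(theta*B) = 0.2250 + 0.9744*B


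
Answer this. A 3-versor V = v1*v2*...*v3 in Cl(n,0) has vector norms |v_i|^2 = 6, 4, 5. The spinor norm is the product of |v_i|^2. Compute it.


Spinor norm N(V) = |v1|^2 * |v2|^2 * ... * |v3|^2
= 6 * 4 * 5
Running product: 6, 24, 120
N(V) = 120


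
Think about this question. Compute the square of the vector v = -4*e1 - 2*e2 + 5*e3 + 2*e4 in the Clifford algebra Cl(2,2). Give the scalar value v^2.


v^2 = sum of c_i^2 * e_i^2
Positive signature terms (e_i^2 = +1): (-4)^2 + (-2)^2 = 20
Negative signature terms (e_j^2 = -1): 5^2 + 2^2 = 29
v^2 = 20 - 29 = -9


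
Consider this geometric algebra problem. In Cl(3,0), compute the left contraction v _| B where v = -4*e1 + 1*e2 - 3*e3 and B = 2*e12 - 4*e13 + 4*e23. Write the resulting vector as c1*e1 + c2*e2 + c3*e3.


Left contraction v _| B = <vB>_1 (grade-1 part of the geometric product vB).
Using e1_|e12 = e2, e2_|e12 = -e1, e1_|e13 = e3, e3_|e13 = -e1, e2_|e23 = e3, e3_|e23 = -e2:
e1 coeff: -v2*b12 - v3*b13 = -(1)*(2) - (-3)*(-4) = -14
e2 coeff: v1*b12 - v3*b23 = (-4)*(2) - (-3)*(4) = 4
e3 coeff: v1*b13 + v2*b23 = (-4)*(-4) + (1)*(4) = 20
v _| B = -14*e1 + 4*e2 + 20*e3


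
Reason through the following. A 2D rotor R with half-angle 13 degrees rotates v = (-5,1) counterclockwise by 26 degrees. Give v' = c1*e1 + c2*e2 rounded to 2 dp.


Rotor R = cos(13deg) - sin(13deg)*e12
Rotation angle theta = 2 * 13 = 26 degrees
v' = R*v*~R rotates v by theta.
cos(26deg) = 0.8988, sin(26deg) = 0.4384
v'_1 = -5*cos(26deg) - 1*sin(26deg)
= -5*0.8988 - 1*0.4384
= -4.93
v'_2 = -5*sin(26deg) + 1*cos(26deg)
= -5*0.4384 + 1*0.8988
= -1.29
v' = -4.93*e1 - 1.29*e2


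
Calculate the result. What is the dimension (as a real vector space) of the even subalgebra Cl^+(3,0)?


Even subalgebra dimension = 2^(n-1)
n = 3 + 0 = 3
2^(3 - 1) = 2^2 = 4
Verification: sum of C(3,k) for even k = 1 + 3 = 4
Result = 4


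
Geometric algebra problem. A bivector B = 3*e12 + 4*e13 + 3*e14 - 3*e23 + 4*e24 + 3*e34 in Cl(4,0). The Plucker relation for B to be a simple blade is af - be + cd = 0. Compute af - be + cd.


Plucker relation: af - be + cd
a*f = 3*3 = 9
b*e = 4*4 = 16
c*d = 3*(-3) = -9
af - be + cd = 9 - 16 + (-9)
= -16


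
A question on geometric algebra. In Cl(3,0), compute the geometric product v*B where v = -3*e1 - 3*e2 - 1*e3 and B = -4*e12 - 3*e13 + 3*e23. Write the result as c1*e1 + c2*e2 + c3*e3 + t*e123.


vB has grade-1 (vector) and grade-3 (trivector) parts: vB = (v _| B) + (v ^ B).
Vector part <vB>_1:
  e1: -v2*b12 - v3*b13 = -(-3)*(-4) - (-1)*(-3) = -15
  e2: v1*b12 - v3*b23 = (-3)*(-4) - (-1)*(3) = 15
  e3: v1*b13 + v2*b23 = (-3)*(-3) + (-3)*(3) = 0
Trivector part <vB>_3:
  e123: v1*b23 - v2*b13 + v3*b12 = (-3)*(3) - (-3)*(-3) + (-1)*(-4) = -14
vB = -15*e1 + 15*e2 + 0*e3 - 14*e123


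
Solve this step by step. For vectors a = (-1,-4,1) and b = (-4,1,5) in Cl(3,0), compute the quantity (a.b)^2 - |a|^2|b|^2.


a . b = (-1)*(-4) + (-4)*1 + 1*5
= 4 + (-4) + 5 = 5
|a|^2 = (-1)^2 + (-4)^2 + 1^2 = 18
|b|^2 = (-4)^2 + 1^2 + 5^2 = 42
(a.b)^2 = 5^2 = 25
|a|^2 * |b|^2 = 18 * 42 = 756
Result = 25 - 756 = -731


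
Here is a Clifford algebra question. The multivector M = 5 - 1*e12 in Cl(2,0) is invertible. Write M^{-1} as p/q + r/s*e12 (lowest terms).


M = 5 - 1*e12, where e12^2 = -1.
Since M commutes with its reverse ~M = a - b*e12, M * ~M = a^2 - b^2*e12^2 = a^2 + b^2.
So M^{-1} = ~M / (a^2 + b^2) = (a - b*e12)/(a^2 + b^2).
a^2 + b^2 = 25 + 1 = 26
Scalar part = 5/26 = 5/26
Bivector coeff = 1/26 = 1/26
M^{-1} = 5/26 + 1/26*e12


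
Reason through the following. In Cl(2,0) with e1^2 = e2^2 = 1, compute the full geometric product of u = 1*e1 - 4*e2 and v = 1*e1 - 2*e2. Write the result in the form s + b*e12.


Expand: (1*e1 - 4*e2)(1*e1 - 2*e2)
= 1*1*e1e1 + 1*(-2)*e1e2 + (-4)*1*e2e1 + (-4)*(-2)*e2e2
Using e1^2 = e2^2 = 1, e2e1 = -e1e2:
Scalar part s = 1*1 + (-4)*(-2) = 1 + 8 = 9
Bivector part b = 1*(-2) - (-4)*1 = -2 - (-4) = 2
uv = 9 + 2*e12


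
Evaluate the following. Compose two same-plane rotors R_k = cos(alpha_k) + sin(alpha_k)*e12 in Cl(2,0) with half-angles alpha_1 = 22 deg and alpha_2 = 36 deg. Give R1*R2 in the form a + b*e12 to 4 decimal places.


Same-plane rotors commute and their half-angles add:
R1*R2 = cos(a1 + a2) + sin(a1 + a2)*e12.
a1 + a2 = 22 + 36 = 58 deg
cos(58 deg) = 0.5299
sin(58 deg) = 0.8480
R1*R2 = 0.5299 + 0.8480*e12


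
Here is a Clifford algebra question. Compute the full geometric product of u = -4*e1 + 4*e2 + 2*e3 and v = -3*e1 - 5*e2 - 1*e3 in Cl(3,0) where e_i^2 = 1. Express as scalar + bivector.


In Cl(3,0): e_i^2 = 1, e_ie_j = -e_je_i for i != j.
Scalar part = u . v = (-4)*(-3) + 4*(-5) + 2*(-1)
= 12 + (-20) + (-2) = -10
e12 coeff = (-4)*(-5) - 4*(-3) = 20 - (-12) = 32
e13 coeff = (-4)*(-1) - 2*(-3) = 4 - (-6) = 10
e23 coeff = 4*(-1) - 2*(-5) = -4 - (-10) = 6
uv = -10 + 32*e12 + 10*e13 + 6*e23


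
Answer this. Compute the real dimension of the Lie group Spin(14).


Spin(n) double-covers SO(n); both have Lie algebra so(n) of dimension n(n-1)/2.
n = 14
n(n-1) = 14 * 13 = 182
dim Spin(14) = 182/2 = 91


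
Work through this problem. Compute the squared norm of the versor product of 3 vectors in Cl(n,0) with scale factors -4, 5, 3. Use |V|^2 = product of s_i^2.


Each vector v_i has |v_i|^2 = s_i^2
Squared scales: (-4)^2 = 16, 5^2 = 25, 3^2 = 9
|V|^2 = 16 * 25 * 9
= 3600


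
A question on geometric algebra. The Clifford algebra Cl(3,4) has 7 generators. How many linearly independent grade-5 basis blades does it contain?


Number of grade-k basis blades in Cl(p,q) with n = p + q is C(n, k).
n = 3 + 4 = 7
C(7, 5) = 7! / (5! * 2!)
= 5040 / (120 * 2)
= 21


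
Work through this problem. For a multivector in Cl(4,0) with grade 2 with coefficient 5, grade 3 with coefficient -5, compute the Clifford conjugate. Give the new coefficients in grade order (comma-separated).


Clifford conjugate sign for grade k: (-1)^(k(k+1)/2)
Grade 2: (-1)^(2*3/2) = (-1)^3 = -1, coeff 5 -> -5
Grade 3: (-1)^(3*4/2) = (-1)^6 = 1, coeff -5 -> -5
Conjugated coefficients: -5, -5


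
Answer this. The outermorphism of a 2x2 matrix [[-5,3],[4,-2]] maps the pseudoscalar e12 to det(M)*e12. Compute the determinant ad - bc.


The outermorphism of a linear map f sends e1^e2 to f(e1)^f(e2).
f(e1) = -5*e1 + 4*e2
f(e2) = 3*e1 - 2*e2
f(e1) ^ f(e2) = (-5*e1 + 4*e2) ^ (3*e1 - 2*e2)
= (-5)*(-2)*e12 + 4*3*e21
= (10 - 12)*e12
= -2*e12
Coefficient = -2


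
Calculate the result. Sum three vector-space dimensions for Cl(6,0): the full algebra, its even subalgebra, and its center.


n = 6 + 0 = 6
Total dim = 2^6 = 64
Even subalgebra dim = 2^5 = 32
n is even, so center dim = 1
Sum = 64 + 32 + 1 = 97


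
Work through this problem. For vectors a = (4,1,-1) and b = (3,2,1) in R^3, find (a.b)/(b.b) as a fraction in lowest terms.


Projection coefficient = (a . b) / (b . b)
a . b = 4*3 + 1*2 + (-1)*1
= 12 + 2 + (-1) = 13
b . b = 3^2 + 2^2 + 1^2
= 9 + 4 + 1 = 14
Coefficient = 13/14
In lowest terms: 13/14


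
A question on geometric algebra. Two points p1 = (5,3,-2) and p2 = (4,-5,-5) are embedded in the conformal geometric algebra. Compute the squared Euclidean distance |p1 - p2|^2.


p1 - p2 = (1, 8, 3)
|p1 - p2|^2 = 1^2 + 8^2 + 3^2
= 1 + 64 + 9
= 74


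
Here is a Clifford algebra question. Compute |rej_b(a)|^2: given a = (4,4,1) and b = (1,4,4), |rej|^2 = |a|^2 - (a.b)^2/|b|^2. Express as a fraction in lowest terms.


|a|^2 = 4^2 + 4^2 + 1^2 = 33
|b|^2 = 1^2 + 4^2 + 4^2 = 33
a . b = 4*1 + 4*4 + 1*4 = 24
(a.b)^2 = 24^2 = 576
|rej|^2 = 33 - 576/33
= (1089 - 576)/33
= 513/33
In lowest terms: 171/11


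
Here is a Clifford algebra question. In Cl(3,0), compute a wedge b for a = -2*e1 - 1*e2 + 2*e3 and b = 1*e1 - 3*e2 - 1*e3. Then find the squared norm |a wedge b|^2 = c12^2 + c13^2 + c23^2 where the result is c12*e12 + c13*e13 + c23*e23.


a wedge b = (a1*b2 - a2*b1)*e12 + (a1*b3 - a3*b1)*e13 + (a2*b3 - a3*b2)*e23
e12 coeff: (-2)*(-3) - (-1)*1 = 6 - (-1) = 7
e13 coeff: (-2)*(-1) - 2*1 = 2 - 2 = 0
e23 coeff: (-1)*(-1) - 2*(-3) = 1 - (-6) = 7
|a wedge b|^2 = 7^2 + 0^2 + 7^2
= 49 + 0 + 49
= 98


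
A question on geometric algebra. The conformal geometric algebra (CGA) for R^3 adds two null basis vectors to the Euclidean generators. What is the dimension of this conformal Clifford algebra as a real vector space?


The conformal model of R^3 uses Cl(4,1): the 3 Euclidean generators plus two extra orthogonal generators e+ (e+^2 = +1) and e- (e-^2 = -1), from which the null vectors e0, einf are built.
Number of generators m = 3 + 2 = 5.
dim Cl(p,q) = 2^m = 2^5 = 32


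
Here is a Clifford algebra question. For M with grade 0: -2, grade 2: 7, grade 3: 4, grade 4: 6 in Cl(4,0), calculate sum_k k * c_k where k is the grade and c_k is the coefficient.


Grade-weighted sum = sum of grade_k * coefficient_k
0*(-2) = 0
2*7 = 14
3*4 = 12
4*6 = 24
Total = 0 + 14 + 12 + 24 = 50


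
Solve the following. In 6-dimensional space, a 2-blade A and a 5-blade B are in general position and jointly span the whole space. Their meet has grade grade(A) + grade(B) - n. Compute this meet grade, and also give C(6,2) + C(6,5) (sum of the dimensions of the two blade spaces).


Meet grade = grade(A) + grade(B) - n
= 2 + 5 - 6 = 1
C(6,2) = 15
C(6,5) = 6
dim_A + dim_B = 15 + 6 = 21


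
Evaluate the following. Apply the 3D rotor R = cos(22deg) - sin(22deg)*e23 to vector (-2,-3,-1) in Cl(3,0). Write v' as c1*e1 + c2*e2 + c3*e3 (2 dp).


Rotor R = cos(22deg) - sin(22deg)*e23
Rotation angle theta = 2 * 22 = 44 degrees in the e23 plane (e2 -> e3).
The component perpendicular to the plane (e1) is invariant: v'_1 = v1 = -2.00
cos(44deg) = 0.7193, sin(44deg) = 0.6947
v'_2 = v2*cos(theta) - v3*sin(theta) = -3*0.7193 - (-1)*0.6947 = -1.46
v'_3 = v2*sin(theta) + v3*cos(theta) = -3*0.6947 + (-1)*0.7193 = -2.80
v' = -2.00*e1 - 1.46*e2 - 2.80*e3


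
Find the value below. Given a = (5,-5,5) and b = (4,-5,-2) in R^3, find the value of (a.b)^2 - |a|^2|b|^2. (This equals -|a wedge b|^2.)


a . b = 5*4 + (-5)*(-5) + 5*(-2)
= 20 + 25 + (-10) = 35
|a|^2 = 5^2 + (-5)^2 + 5^2 = 75
|b|^2 = 4^2 + (-5)^2 + (-2)^2 = 45
(a.b)^2 = 35^2 = 1225
|a|^2 * |b|^2 = 75 * 45 = 3375
Result = 1225 - 3375 = -2150


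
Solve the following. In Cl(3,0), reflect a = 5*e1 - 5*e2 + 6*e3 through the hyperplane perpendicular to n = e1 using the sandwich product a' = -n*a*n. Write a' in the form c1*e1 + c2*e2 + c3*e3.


Reflection formula: a' = -n*a*n, with n = e1 (unit vector, n^2 = 1).
For reflection through hyperplane perp to e1:
The component along e1 flips sign, others stay.
a = (5, -5, 6)
a' = (-5, -5, 6)
a' = -5*e1 - 5*e2 + 6*e3


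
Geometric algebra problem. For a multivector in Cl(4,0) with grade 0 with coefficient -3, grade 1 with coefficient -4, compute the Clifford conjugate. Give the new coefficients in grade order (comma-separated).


Clifford conjugate sign for grade k: (-1)^(k(k+1)/2)
Grade 0: (-1)^(0*1/2) = (-1)^0 = 1, coeff -3 -> -3
Grade 1: (-1)^(1*2/2) = (-1)^1 = -1, coeff -4 -> 4
Conjugated coefficients: -3, 4


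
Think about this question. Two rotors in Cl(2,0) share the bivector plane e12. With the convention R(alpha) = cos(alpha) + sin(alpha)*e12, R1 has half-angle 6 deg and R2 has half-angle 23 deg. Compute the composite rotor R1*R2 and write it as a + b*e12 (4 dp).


Same-plane rotors commute and their half-angles add:
R1*R2 = cos(a1 + a2) + sin(a1 + a2)*e12.
a1 + a2 = 6 + 23 = 29 deg
cos(29 deg) = 0.8746
sin(29 deg) = 0.4848
R1*R2 = 0.8746 + 0.4848*e12


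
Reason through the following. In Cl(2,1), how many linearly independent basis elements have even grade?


Even subalgebra dimension = 2^(n-1)
n = 2 + 1 = 3
2^(3 - 1) = 2^2 = 4
Verification: sum of C(3,k) for even k = 1 + 3 = 4
Result = 4


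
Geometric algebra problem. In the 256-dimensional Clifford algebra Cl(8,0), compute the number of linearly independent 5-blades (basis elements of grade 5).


Number of grade-k basis blades in Cl(p,q) with n = p + q is C(n, k).
n = 8 + 0 = 8
C(8, 5) = 8! / (5! * 3!)
= 40320 / (120 * 6)
= 56


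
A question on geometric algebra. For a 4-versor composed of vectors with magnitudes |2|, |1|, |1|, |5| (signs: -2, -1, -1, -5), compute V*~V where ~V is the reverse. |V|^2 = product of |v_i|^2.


Each vector v_i has |v_i|^2 = s_i^2
Squared scales: (-2)^2 = 4, (-1)^2 = 1, (-1)^2 = 1, (-5)^2 = 25
|V|^2 = 4 * 1 * 1 * 25
= 100


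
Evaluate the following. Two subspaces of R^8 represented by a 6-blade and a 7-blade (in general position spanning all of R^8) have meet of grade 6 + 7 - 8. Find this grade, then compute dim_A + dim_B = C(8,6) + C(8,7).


Meet grade = grade(A) + grade(B) - n
= 6 + 7 - 8 = 5
C(8,6) = 28
C(8,7) = 8
dim_A + dim_B = 28 + 8 = 36


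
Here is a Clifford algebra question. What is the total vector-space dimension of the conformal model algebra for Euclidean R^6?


The conformal model of R^6 uses Cl(7,1): the 6 Euclidean generators plus two extra orthogonal generators e+ (e+^2 = +1) and e- (e-^2 = -1), from which the null vectors e0, einf are built.
Number of generators m = 6 + 2 = 8.
dim Cl(p,q) = 2^m = 2^8 = 256


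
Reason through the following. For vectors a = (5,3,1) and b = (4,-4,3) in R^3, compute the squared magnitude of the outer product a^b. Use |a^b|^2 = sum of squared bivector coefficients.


a wedge b = (a1*b2 - a2*b1)*e12 + (a1*b3 - a3*b1)*e13 + (a2*b3 - a3*b2)*e23
e12 coeff: 5*(-4) - 3*4 = -20 - 12 = -32
e13 coeff: 5*3 - 1*4 = 15 - 4 = 11
e23 coeff: 3*3 - 1*(-4) = 9 - (-4) = 13
|a wedge b|^2 = (-32)^2 + 11^2 + 13^2
= 1024 + 121 + 169
= 1314


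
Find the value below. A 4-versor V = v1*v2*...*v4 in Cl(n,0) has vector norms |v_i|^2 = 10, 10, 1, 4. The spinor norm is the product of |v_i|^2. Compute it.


Spinor norm N(V) = |v1|^2 * |v2|^2 * ... * |v4|^2
= 10 * 10 * 1 * 4
Running product: 10, 100, 100, 400
N(V) = 400


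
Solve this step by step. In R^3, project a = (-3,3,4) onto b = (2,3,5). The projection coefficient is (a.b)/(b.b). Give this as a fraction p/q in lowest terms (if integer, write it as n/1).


Projection coefficient = (a . b) / (b . b)
a . b = (-3)*2 + 3*3 + 4*5
= -6 + 9 + 20 = 23
b . b = 2^2 + 3^2 + 5^2
= 4 + 9 + 25 = 38
Coefficient = 23/38
In lowest terms: 23/38
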